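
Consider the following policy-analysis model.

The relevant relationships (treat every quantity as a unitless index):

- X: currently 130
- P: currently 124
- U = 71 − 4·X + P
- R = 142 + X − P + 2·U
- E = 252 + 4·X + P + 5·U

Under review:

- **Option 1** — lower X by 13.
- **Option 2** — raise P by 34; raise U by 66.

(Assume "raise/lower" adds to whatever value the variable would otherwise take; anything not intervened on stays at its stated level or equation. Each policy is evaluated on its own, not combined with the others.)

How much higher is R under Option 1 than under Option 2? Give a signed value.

-75

Option 1 (X − 13):
  X = 130 − 13 = 117
  P = 124
  U = 71 − 4·117 + 124 = -273
  R = 142 + 117 − 124 + 2·(-273) = -411
Option 2 (P + 34, U + 66):
  X = 130
  P = 124 + 34 = 158
  U = 71 − 4·130 + 158 (+66 from intervention) = -225
  R = 142 + 130 − 158 + 2·(-225) = -336
R: -411 − (-336) = -75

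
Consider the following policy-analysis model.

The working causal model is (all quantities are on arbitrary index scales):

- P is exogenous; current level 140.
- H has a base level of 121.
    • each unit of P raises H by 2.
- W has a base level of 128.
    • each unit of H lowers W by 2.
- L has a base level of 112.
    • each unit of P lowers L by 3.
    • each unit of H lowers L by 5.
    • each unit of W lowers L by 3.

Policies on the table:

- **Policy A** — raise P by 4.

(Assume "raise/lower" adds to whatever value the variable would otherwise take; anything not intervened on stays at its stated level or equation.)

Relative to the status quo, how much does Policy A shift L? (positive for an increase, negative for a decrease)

Baseline:
  P = 140
  H = 121 + 2·140 = 401
  W = 128 − 2·401 = -674
  L = 112 − 3·140 − 5·401 − 3·(-674) = -291
Policy A (P + 4):
  P = 140 + 4 = 144
  H = 121 + 2·144 = 409
  W = 128 − 2·409 = -690
  L = 112 − 3·144 − 5·409 − 3·(-690) = -295
Change in L: -295 − (-291) = -4

-4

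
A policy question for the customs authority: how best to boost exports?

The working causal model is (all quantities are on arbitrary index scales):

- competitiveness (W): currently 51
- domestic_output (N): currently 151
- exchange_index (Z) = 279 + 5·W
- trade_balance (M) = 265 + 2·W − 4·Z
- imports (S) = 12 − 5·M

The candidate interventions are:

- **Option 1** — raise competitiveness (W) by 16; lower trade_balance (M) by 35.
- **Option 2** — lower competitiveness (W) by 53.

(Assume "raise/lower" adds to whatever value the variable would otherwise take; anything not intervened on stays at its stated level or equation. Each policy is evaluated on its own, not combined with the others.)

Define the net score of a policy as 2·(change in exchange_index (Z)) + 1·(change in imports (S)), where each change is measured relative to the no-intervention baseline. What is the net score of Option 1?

Baseline:
  W = 51
  Z = 279 + 5·51 = 534
  M = 265 + 2·51 − 4·534 = -1769
  S = 12 − 5·(-1769) = 8857
Option 1 (W + 16, M − 35):
  W = 51 + 16 = 67
  Z = 279 + 5·67 = 614
  M = 265 + 2·67 − 4·614 (−35 from intervention) = -2092
  S = 12 − 5·(-2092) = 10472
ΔZ = 614 − 534 = 80; ΔS = 10472 − 8857 = 1615
Score = 2·80 + 1·1615 = 1775

1775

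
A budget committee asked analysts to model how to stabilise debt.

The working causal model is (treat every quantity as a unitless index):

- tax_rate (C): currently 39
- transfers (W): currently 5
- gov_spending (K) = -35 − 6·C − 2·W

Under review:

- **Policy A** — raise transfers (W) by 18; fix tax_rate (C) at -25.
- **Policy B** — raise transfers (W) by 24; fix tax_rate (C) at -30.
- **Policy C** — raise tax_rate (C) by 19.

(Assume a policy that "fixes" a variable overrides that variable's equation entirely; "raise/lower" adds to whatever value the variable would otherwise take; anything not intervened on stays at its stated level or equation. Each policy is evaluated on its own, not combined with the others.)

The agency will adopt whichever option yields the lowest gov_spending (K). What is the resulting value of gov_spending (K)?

-393

Policy A (W + 18, C := -25):
  C = -25
  W = 5 + 18 = 23
  K = -35 − 6·(-25) − 2·23 = 69
Policy B (W + 24, C := -30):
  C = -30
  W = 5 + 24 = 29
  K = -35 − 6·(-30) − 2·29 = 87
Policy C (C + 19):
  C = 39 + 19 = 58
  W = 5
  K = -35 − 6·58 − 2·5 = -393
Comparing — Policy A: K=69, Policy B: K=87, Policy C: K=-393. Lowest is -393 (Policy C).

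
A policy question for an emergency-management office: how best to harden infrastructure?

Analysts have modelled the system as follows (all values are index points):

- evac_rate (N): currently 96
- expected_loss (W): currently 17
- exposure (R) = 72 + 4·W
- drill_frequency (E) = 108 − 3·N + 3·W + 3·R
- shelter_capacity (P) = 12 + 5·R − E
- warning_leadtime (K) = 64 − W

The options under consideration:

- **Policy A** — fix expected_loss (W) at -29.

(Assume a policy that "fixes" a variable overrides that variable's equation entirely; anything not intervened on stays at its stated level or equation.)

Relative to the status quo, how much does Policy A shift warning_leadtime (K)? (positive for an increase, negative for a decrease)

Baseline:
  W = 17
  K = 64 − 17 = 47
Policy A (W := -29):
  W = -29
  K = 64 − (-29) = 93
Change in K: 93 − 47 = 46

46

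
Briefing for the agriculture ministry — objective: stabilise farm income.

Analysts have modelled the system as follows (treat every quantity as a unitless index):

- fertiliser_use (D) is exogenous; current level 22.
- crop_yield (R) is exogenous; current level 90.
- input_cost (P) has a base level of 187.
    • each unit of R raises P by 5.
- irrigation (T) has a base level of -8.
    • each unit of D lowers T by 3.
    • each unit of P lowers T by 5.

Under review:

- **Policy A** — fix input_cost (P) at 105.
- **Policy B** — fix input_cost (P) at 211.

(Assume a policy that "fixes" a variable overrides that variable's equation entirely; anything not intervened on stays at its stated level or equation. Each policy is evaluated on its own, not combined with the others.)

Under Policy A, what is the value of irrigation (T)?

Policy A (P := 105):
  D = 22
  R = 90
  P = 105
  T = -8 − 3·22 − 5·105 = -599

-599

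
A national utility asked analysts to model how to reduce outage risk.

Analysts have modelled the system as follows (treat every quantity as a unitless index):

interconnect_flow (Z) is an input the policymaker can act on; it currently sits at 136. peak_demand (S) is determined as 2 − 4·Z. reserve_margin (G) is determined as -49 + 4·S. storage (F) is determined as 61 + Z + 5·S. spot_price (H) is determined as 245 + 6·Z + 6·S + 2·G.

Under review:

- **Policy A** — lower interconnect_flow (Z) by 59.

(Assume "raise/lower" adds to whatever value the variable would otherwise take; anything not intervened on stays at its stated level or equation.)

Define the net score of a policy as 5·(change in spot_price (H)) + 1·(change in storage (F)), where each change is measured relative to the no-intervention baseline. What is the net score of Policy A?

Baseline:
  Z = 136
  S = 2 − 4·136 = -542
  G = -49 + 4·(-542) = -2217
  F = 61 + 136 + 5·(-542) = -2513
  H = 245 + 6·136 + 6·(-542) + 2·(-2217) = -6625
Policy A (Z − 59):
  Z = 136 − 59 = 77
  S = 2 − 4·77 = -306
  G = -49 + 4·(-306) = -1273
  F = 61 + 77 + 5·(-306) = -1392
  H = 245 + 6·77 + 6·(-306) + 2·(-1273) = -3675
ΔH = -3675 − (-6625) = 2950; ΔF = -1392 − (-2513) = 1121
Score = 5·2950 + 1·1121 = 15871

15871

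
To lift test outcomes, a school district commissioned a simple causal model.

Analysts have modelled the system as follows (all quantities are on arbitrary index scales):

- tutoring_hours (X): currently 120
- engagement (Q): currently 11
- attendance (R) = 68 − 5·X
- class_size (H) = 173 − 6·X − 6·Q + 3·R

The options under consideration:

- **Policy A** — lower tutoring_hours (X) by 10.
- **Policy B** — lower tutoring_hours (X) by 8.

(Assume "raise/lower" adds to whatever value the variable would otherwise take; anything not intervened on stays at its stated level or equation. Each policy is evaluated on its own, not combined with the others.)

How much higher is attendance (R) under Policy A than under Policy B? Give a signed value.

Policy A (X − 10):
  X = 120 − 10 = 110
  R = 68 − 5·110 = -482
Policy B (X − 8):
  X = 120 − 8 = 112
  R = 68 − 5·112 = -492
R: -482 − (-492) = 10

10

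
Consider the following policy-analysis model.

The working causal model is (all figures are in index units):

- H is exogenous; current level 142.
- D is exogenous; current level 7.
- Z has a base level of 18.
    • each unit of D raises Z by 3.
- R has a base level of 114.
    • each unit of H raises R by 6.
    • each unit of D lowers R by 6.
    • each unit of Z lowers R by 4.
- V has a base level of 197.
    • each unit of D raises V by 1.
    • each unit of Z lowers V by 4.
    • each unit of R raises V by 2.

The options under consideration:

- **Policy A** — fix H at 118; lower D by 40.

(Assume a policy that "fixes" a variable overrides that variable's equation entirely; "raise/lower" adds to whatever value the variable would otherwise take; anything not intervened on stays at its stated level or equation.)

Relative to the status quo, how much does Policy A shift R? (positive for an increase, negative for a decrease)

576

Baseline:
  H = 142
  D = 7
  Z = 18 + 3·7 = 39
  R = 114 + 6·142 − 6·7 − 4·39 = 768
Policy A (H := 118, D − 40):
  H = 118
  D = 7 − 40 = -33
  Z = 18 + 3·(-33) = -81
  R = 114 + 6·118 − 6·(-33) − 4·(-81) = 1344
Change in R: 1344 − 768 = 576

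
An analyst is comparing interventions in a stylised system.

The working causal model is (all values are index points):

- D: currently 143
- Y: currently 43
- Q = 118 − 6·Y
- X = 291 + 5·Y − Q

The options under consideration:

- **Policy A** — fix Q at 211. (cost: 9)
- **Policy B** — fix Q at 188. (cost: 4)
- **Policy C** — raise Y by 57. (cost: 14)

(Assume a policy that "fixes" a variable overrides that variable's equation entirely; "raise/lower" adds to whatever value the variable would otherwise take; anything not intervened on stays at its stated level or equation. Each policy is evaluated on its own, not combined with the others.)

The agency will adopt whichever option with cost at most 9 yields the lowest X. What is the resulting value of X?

Policy A (Q := 211):
  Y = 43
  Q = 211
  X = 291 + 5·43 − 211 = 295
Policy B (Q := 188):
  Y = 43
  Q = 188
  X = 291 + 5·43 − 188 = 318
Comparing — Policy A: X=295, Policy B: X=318. Lowest is 295 (Policy A).

295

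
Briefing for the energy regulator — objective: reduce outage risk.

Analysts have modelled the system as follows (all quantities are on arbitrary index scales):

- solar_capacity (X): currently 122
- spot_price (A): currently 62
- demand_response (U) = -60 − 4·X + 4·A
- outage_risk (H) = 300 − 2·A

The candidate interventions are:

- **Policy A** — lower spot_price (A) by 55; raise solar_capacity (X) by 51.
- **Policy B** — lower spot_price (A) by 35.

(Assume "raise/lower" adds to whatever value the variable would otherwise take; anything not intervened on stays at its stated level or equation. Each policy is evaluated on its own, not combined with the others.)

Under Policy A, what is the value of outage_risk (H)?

Policy A (A − 55, X + 51):
  A = 62 − 55 = 7
  H = 300 − 2·7 = 286

286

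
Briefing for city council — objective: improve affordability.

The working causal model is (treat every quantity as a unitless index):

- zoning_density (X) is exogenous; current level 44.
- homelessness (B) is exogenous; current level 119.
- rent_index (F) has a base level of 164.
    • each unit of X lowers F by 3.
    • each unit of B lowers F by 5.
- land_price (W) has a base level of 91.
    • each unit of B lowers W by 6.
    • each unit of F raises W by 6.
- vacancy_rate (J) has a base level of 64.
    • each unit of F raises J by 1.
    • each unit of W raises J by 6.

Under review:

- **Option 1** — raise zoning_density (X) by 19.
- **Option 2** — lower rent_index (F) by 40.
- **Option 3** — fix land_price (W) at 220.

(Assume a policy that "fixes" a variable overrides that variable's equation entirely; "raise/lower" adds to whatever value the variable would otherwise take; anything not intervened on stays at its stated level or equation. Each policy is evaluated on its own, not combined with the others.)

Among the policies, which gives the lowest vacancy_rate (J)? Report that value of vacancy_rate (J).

Option 1 (X + 19):
  X = 44 + 19 = 63
  B = 119
  F = 164 − 3·63 − 5·119 = -620
  W = 91 − 6·119 + 6·(-620) = -4343
  J = 64 + (-620) + 6·(-4343) = -26614
Option 2 (F − 40):
  X = 44
  B = 119
  F = 164 − 3·44 − 5·119 (−40 from intervention) = -603
  W = 91 − 6·119 + 6·(-603) = -4241
  J = 64 + (-603) + 6·(-4241) = -25985
Option 3 (W := 220):
  X = 44
  B = 119
  F = 164 − 3·44 − 5·119 = -563
  W = 220
  J = 64 + (-563) + 6·220 = 821
Comparing — Option 1: J=-26614, Option 2: J=-25985, Option 3: J=821. Lowest is -26614 (Option 1).

-26614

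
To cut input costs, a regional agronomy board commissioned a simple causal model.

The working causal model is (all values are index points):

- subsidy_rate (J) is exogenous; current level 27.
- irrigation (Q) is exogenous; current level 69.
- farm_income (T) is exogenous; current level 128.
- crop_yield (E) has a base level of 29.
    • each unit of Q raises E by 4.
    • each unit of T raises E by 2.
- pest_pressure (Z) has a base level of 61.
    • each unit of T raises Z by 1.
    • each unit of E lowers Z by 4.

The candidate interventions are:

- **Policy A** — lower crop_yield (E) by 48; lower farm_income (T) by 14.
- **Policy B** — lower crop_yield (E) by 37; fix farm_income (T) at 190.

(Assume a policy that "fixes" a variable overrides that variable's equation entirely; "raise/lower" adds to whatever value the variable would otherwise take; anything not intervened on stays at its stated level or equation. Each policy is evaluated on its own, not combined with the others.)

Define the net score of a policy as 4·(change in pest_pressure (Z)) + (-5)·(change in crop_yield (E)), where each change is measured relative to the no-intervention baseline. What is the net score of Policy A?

Baseline:
  Q = 69
  T = 128
  E = 29 + 4·69 + 2·128 = 561
  Z = 61 + 128 − 4·561 = -2055
Policy A (E − 48, T − 14):
  Q = 69
  T = 128 − 14 = 114
  E = 29 + 4·69 + 2·114 (−48 from intervention) = 485
  Z = 61 + 114 − 4·485 = -1765
ΔZ = -1765 − (-2055) = 290; ΔE = 485 − 561 = -76
Score = 4·290 + (-5)·(-76) = 1540

1540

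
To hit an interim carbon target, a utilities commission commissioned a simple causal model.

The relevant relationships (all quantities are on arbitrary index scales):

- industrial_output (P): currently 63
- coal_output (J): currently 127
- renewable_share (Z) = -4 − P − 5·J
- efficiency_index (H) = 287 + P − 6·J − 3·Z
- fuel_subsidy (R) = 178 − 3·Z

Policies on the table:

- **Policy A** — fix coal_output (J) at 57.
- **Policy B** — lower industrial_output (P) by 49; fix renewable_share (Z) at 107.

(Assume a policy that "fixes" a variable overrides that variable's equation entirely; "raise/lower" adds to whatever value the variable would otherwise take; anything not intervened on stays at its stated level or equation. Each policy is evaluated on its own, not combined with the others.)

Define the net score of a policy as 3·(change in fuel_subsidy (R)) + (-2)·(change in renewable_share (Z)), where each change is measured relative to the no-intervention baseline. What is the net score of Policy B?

-8899

Baseline:
  P = 63
  J = 127
  Z = -4 − 63 − 5·127 = -702
  R = 178 − 3·(-702) = 2284
Policy B (P − 49, Z := 107):
  P = 63 − 49 = 14
  J = 127
  Z = 107
  R = 178 − 3·107 = -143
ΔR = -143 − 2284 = -2427; ΔZ = 107 − (-702) = 809
Score = 3·(-2427) + (-2)·809 = -8899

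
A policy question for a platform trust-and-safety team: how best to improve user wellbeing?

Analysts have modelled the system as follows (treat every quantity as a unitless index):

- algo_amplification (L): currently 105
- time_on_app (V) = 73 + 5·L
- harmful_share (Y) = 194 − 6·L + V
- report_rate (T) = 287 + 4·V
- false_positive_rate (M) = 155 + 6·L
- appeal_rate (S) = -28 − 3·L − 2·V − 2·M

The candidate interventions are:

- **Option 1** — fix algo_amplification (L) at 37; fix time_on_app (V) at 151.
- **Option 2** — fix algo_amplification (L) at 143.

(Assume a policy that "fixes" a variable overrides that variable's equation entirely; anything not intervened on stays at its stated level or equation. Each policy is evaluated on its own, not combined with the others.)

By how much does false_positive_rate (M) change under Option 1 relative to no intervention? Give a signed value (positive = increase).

Baseline:
  L = 105
  M = 155 + 6·105 = 785
Option 1 (L := 37, V := 151):
  L = 37
  M = 155 + 6·37 = 377
Change in M: 377 − 785 = -408

-408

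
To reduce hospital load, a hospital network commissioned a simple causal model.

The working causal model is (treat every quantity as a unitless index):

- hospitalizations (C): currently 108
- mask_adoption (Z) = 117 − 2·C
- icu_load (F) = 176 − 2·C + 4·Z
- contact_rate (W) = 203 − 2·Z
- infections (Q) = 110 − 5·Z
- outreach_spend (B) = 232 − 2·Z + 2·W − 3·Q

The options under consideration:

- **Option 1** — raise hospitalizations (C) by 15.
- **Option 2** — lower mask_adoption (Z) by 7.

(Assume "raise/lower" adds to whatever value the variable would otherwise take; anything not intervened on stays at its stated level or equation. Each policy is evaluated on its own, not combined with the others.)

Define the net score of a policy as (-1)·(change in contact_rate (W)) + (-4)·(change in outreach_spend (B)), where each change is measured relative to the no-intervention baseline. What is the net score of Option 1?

1020

Baseline:
  C = 108
  Z = 117 − 2·108 = -99
  W = 203 − 2·(-99) = 401
  Q = 110 − 5·(-99) = 605
  B = 232 − 2·(-99) + 2·401 − 3·605 = -583
Option 1 (C + 15):
  C = 108 + 15 = 123
  Z = 117 − 2·123 = -129
  W = 203 − 2·(-129) = 461
  Q = 110 − 5·(-129) = 755
  B = 232 − 2·(-129) + 2·461 − 3·755 = -853
ΔW = 461 − 401 = 60; ΔB = -853 − (-583) = -270
Score = (-1)·60 + (-4)·(-270) = 1020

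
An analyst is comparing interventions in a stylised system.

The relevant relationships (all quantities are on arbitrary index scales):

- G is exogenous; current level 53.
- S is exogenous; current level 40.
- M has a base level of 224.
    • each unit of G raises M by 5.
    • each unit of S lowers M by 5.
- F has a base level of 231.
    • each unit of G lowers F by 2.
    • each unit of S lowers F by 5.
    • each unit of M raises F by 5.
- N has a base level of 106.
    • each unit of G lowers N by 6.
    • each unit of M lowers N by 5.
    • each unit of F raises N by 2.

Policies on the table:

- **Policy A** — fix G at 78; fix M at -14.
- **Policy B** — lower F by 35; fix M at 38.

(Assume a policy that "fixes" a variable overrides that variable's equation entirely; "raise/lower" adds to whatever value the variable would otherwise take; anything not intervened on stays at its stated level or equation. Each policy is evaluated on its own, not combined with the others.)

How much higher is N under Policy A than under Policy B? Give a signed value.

-440

Policy A (G := 78, M := -14):
  G = 78
  S = 40
  M = -14
  F = 231 − 2·78 − 5·40 + 5·(-14) = -195
  N = 106 − 6·78 − 5·(-14) + 2·(-195) = -682
Policy B (F − 35, M := 38):
  G = 53
  S = 40
  M = 38
  F = 231 − 2·53 − 5·40 + 5·38 (−35 from intervention) = 80
  N = 106 − 6·53 − 5·38 + 2·80 = -242
N: -682 − (-242) = -440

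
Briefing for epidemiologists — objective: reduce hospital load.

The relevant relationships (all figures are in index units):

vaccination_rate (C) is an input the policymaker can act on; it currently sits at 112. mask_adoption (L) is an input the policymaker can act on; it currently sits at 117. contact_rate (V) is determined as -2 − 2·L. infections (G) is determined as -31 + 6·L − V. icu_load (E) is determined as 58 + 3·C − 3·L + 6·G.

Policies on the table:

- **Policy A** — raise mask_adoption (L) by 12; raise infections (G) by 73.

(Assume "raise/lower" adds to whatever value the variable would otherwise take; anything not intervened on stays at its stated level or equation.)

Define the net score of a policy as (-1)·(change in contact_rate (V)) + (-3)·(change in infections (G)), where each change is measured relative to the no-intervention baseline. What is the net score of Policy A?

Baseline:
  L = 117
  V = -2 − 2·117 = -236
  G = -31 + 6·117 − (-236) = 907
Policy A (L + 12, G + 73):
  L = 117 + 12 = 129
  V = -2 − 2·129 = -260
  G = -31 + 6·129 − (-260) (+73 from intervention) = 1076
ΔV = -260 − (-236) = -24; ΔG = 1076 − 907 = 169
Score = (-1)·(-24) + (-3)·169 = -483

-483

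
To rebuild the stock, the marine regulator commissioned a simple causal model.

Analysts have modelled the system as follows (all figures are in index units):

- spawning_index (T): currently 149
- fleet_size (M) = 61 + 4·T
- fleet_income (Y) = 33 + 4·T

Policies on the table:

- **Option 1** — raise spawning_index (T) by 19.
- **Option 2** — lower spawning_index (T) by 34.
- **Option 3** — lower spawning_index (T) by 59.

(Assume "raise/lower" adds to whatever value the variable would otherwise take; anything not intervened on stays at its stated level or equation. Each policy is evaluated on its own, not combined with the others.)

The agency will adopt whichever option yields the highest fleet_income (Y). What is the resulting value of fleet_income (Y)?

Option 1 (T + 19):
  T = 149 + 19 = 168
  Y = 33 + 4·168 = 705
Option 2 (T − 34):
  T = 149 − 34 = 115
  Y = 33 + 4·115 = 493
Option 3 (T − 59):
  T = 149 − 59 = 90
  Y = 33 + 4·90 = 393
Comparing — Option 1: Y=705, Option 2: Y=493, Option 3: Y=393. Highest is 705 (Option 1).

705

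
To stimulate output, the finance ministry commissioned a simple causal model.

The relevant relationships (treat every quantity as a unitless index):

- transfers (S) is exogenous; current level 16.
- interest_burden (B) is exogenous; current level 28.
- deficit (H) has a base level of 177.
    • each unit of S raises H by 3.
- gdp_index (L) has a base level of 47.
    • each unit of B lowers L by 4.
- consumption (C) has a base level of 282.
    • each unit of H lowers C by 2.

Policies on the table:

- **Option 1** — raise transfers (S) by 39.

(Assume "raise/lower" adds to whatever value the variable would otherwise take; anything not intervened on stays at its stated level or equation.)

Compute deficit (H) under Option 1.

342

Option 1 (S + 39):
  S = 16 + 39 = 55
  H = 177 + 3·55 = 342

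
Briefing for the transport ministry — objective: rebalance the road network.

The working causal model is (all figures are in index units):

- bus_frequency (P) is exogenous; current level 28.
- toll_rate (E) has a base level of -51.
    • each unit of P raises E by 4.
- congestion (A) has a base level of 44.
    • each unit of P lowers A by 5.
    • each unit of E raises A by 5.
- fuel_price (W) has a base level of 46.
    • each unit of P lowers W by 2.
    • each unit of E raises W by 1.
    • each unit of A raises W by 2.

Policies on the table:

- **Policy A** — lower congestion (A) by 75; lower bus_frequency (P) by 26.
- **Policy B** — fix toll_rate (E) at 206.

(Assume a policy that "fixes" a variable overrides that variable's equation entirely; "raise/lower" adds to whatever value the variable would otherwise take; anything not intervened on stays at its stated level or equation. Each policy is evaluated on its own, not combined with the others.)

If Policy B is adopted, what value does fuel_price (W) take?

Policy B (E := 206):
  P = 28
  E = 206
  A = 44 − 5·28 + 5·206 = 934
  W = 46 − 2·28 + 206 + 2·934 = 2064

2064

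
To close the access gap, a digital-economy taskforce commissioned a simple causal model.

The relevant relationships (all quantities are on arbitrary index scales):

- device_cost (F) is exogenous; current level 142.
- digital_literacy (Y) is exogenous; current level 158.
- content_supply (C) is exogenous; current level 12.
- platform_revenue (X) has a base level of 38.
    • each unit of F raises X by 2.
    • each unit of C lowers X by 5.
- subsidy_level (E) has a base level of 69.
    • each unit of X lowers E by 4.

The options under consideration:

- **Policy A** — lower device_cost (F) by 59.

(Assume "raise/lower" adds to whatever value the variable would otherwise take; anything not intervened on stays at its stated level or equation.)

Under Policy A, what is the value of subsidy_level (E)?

-507

Policy A (F − 59):
  F = 142 − 59 = 83
  C = 12
  X = 38 + 2·83 − 5·12 = 144
  E = 69 − 4·144 = -507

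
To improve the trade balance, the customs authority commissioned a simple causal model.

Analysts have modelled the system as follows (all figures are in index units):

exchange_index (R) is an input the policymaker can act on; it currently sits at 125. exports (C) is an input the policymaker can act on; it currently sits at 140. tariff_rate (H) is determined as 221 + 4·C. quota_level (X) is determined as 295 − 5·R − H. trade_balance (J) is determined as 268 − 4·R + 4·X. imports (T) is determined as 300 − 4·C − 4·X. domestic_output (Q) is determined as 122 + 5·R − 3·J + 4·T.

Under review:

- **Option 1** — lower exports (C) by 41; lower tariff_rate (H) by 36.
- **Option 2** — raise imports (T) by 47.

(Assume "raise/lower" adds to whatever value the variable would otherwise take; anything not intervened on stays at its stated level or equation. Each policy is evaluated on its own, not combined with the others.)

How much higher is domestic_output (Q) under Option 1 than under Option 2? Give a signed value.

Option 1 (C − 41, H − 36):
  R = 125
  C = 140 − 41 = 99
  H = 221 + 4·99 (−36 from intervention) = 581
  X = 295 − 5·125 − 581 = -911
  J = 268 − 4·125 + 4·(-911) = -3876
  T = 300 − 4·99 − 4·(-911) = 3548
  Q = 122 + 5·125 − 3·(-3876) + 4·3548 = 26567
Option 2 (T + 47):
  R = 125
  C = 140
  H = 221 + 4·140 = 781
  X = 295 − 5·125 − 781 = -1111
  J = 268 − 4·125 + 4·(-1111) = -4676
  T = 300 − 4·140 − 4·(-1111) (+47 from intervention) = 4231
  Q = 122 + 5·125 − 3·(-4676) + 4·4231 = 31699
Q: 26567 − 31699 = -5132

-5132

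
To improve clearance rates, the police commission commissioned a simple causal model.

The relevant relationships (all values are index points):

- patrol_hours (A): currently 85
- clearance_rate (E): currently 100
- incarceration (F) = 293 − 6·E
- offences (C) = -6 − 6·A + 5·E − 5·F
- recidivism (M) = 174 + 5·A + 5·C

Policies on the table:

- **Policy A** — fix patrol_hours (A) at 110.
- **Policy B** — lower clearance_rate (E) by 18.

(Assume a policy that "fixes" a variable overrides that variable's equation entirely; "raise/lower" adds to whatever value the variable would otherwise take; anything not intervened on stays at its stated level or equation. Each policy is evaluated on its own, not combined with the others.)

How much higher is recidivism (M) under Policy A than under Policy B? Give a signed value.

Policy A (A := 110):
  A = 110
  E = 100
  F = 293 − 6·100 = -307
  C = -6 − 6·110 + 5·100 − 5·(-307) = 1369
  M = 174 + 5·110 + 5·1369 = 7569
Policy B (E − 18):
  A = 85
  E = 100 − 18 = 82
  F = 293 − 6·82 = -199
  C = -6 − 6·85 + 5·82 − 5·(-199) = 889
  M = 174 + 5·85 + 5·889 = 5044
M: 7569 − 5044 = 2525

2525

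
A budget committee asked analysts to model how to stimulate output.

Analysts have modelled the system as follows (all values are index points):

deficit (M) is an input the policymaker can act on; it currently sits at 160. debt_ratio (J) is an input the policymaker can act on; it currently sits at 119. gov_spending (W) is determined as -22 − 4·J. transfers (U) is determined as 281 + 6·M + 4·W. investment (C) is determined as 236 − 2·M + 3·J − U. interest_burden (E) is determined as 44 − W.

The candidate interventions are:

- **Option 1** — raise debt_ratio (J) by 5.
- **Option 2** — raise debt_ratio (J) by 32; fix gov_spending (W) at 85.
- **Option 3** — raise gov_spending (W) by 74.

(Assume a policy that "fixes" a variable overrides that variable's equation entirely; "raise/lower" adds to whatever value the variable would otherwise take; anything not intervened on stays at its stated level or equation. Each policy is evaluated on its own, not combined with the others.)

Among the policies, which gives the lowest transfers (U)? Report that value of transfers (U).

Option 1 (J + 5):
  M = 160
  J = 119 + 5 = 124
  W = -22 − 4·124 = -518
  U = 281 + 6·160 + 4·(-518) = -831
Option 2 (J + 32, W := 85):
  M = 160
  J = 119 + 32 = 151
  W = 85
  U = 281 + 6·160 + 4·85 = 1581
Option 3 (W + 74):
  M = 160
  J = 119
  W = -22 − 4·119 (+74 from intervention) = -424
  U = 281 + 6·160 + 4·(-424) = -455
Comparing — Option 1: U=-831, Option 2: U=1581, Option 3: U=-455. Lowest is -831 (Option 1).

-831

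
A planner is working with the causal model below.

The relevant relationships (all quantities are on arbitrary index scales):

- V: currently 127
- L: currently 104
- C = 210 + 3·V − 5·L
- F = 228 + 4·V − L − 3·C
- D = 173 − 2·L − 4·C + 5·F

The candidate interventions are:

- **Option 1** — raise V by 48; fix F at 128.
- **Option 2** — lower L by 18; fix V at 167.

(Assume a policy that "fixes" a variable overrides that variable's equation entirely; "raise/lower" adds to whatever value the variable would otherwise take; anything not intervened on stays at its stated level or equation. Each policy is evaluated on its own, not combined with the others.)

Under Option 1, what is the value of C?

Option 1 (V + 48, F := 128):
  V = 127 + 48 = 175
  L = 104
  C = 210 + 3·175 − 5·104 = 215

215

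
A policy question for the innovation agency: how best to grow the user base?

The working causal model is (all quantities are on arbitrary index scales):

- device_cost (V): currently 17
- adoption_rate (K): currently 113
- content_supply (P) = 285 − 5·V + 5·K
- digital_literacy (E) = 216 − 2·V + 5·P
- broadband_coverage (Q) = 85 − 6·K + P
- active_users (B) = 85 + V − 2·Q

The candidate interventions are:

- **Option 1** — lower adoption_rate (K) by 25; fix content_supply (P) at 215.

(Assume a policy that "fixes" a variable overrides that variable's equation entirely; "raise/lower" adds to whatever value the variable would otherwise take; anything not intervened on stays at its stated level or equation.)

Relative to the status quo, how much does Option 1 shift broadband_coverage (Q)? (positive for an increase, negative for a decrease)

-400

Baseline:
  V = 17
  K = 113
  P = 285 − 5·17 + 5·113 = 765
  Q = 85 − 6·113 + 765 = 172
Option 1 (K − 25, P := 215):
  V = 17
  K = 113 − 25 = 88
  P = 215
  Q = 85 − 6·88 + 215 = -228
Change in Q: -228 − 172 = -400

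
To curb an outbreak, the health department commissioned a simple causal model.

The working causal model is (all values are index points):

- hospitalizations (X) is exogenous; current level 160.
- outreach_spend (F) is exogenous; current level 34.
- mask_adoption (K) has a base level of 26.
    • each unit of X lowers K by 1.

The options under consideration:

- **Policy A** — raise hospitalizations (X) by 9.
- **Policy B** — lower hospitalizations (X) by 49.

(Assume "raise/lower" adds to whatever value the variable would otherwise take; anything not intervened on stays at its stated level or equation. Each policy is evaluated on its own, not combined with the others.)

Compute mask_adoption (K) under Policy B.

Policy B (X − 49):
  X = 160 − 49 = 111
  K = 26 − 111 = -85

-85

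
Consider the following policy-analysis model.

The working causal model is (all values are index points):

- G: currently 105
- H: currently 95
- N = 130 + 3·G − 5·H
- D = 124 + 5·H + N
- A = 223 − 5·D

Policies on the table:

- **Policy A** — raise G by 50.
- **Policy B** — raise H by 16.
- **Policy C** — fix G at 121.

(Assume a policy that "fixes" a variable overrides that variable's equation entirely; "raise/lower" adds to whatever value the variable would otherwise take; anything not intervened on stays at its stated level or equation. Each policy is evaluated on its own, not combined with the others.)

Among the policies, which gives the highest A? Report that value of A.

Policy A (G + 50):
  G = 105 + 50 = 155
  H = 95
  N = 130 + 3·155 − 5·95 = 120
  D = 124 + 5·95 + 120 = 719
  A = 223 − 5·719 = -3372
Policy B (H + 16):
  G = 105
  H = 95 + 16 = 111
  N = 130 + 3·105 − 5·111 = -110
  D = 124 + 5·111 + (-110) = 569
  A = 223 − 5·569 = -2622
Policy C (G := 121):
  G = 121
  H = 95
  N = 130 + 3·121 − 5·95 = 18
  D = 124 + 5·95 + 18 = 617
  A = 223 − 5·617 = -2862
Comparing — Policy A: A=-3372, Policy B: A=-2622, Policy C: A=-2862. Highest is -2622 (Policy B).

-2622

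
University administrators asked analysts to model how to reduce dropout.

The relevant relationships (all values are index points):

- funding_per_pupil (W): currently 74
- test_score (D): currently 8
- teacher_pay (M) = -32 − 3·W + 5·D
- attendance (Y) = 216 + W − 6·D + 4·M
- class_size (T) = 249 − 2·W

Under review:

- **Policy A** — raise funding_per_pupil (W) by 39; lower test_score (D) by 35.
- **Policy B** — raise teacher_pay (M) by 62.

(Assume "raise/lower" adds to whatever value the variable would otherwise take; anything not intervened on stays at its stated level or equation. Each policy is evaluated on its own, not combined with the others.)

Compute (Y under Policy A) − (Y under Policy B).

-1167

Policy A (W + 39, D − 35):
  W = 74 + 39 = 113
  D = 8 − 35 = -27
  M = -32 − 3·113 + 5·(-27) = -506
  Y = 216 + 113 − 6·(-27) + 4·(-506) = -1533
Policy B (M + 62):
  W = 74
  D = 8
  M = -32 − 3·74 + 5·8 (+62 from intervention) = -152
  Y = 216 + 74 − 6·8 + 4·(-152) = -366
Y: -1533 − (-366) = -1167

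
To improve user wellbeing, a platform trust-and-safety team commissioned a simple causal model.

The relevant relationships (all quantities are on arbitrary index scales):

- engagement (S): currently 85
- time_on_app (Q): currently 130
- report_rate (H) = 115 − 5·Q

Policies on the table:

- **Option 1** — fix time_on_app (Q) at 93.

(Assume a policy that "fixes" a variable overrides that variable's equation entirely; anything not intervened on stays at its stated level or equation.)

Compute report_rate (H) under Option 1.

Option 1 (Q := 93):
  Q = 93
  H = 115 − 5·93 = -350

-350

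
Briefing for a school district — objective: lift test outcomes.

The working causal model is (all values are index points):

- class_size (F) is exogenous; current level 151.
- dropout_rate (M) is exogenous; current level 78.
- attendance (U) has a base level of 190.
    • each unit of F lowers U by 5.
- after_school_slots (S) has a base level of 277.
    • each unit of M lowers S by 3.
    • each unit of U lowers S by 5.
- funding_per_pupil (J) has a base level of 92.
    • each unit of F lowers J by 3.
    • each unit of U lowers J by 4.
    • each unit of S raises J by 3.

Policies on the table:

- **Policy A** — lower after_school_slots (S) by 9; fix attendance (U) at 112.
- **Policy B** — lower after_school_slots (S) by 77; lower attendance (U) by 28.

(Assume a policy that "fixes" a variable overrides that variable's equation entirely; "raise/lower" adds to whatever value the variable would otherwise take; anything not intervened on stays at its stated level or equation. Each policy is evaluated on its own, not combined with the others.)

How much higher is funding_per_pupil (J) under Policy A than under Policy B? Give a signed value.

Policy A (S − 9, U := 112):
  F = 151
  M = 78
  U = 112
  S = 277 − 3·78 − 5·112 (−9 from intervention) = -526
  J = 92 − 3·151 − 4·112 + 3·(-526) = -2387
Policy B (S − 77, U − 28):
  F = 151
  M = 78
  U = 190 − 5·151 (−28 from intervention) = -593
  S = 277 − 3·78 − 5·(-593) (−77 from intervention) = 2931
  J = 92 − 3·151 − 4·(-593) + 3·2931 = 10804
J: -2387 − 10804 = -13191

-13191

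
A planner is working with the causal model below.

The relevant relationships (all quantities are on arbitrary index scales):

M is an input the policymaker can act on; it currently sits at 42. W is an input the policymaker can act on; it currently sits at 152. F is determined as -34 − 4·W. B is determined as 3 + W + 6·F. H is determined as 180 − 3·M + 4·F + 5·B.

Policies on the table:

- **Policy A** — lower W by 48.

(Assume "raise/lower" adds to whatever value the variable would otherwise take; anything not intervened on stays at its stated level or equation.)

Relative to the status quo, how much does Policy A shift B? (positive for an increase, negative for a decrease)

1104

Baseline:
  W = 152
  F = -34 − 4·152 = -642
  B = 3 + 152 + 6·(-642) = -3697
Policy A (W − 48):
  W = 152 − 48 = 104
  F = -34 − 4·104 = -450
  B = 3 + 104 + 6·(-450) = -2593
Change in B: -2593 − (-3697) = 1104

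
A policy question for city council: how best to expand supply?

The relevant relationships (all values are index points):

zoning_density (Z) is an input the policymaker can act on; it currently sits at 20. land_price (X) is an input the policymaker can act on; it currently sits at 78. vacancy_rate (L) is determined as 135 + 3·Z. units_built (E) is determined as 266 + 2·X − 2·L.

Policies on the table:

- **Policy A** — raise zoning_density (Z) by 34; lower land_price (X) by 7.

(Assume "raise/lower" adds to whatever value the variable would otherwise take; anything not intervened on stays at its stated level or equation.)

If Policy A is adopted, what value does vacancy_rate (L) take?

Policy A (Z + 34, X − 7):
  Z = 20 + 34 = 54
  L = 135 + 3·54 = 297

297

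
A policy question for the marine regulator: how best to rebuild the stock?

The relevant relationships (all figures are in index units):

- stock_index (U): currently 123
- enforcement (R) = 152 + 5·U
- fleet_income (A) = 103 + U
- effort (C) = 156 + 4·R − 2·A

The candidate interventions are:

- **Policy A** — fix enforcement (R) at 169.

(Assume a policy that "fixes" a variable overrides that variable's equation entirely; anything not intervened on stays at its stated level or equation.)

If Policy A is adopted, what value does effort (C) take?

380

Policy A (R := 169):
  U = 123
  R = 169
  A = 103 + 123 = 226
  C = 156 + 4·169 − 2·226 = 380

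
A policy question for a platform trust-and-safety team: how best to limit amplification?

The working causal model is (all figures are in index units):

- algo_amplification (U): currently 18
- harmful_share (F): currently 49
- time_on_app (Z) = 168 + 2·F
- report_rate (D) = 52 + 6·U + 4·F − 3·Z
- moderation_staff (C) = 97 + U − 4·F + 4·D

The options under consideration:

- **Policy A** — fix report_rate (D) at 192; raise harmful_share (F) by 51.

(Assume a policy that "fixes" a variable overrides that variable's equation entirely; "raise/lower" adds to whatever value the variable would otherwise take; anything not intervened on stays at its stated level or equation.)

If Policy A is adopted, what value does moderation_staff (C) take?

483

Policy A (D := 192, F + 51):
  U = 18
  F = 49 + 51 = 100
  Z = 168 + 2·100 = 368
  D = 192
  C = 97 + 18 − 4·100 + 4·192 = 483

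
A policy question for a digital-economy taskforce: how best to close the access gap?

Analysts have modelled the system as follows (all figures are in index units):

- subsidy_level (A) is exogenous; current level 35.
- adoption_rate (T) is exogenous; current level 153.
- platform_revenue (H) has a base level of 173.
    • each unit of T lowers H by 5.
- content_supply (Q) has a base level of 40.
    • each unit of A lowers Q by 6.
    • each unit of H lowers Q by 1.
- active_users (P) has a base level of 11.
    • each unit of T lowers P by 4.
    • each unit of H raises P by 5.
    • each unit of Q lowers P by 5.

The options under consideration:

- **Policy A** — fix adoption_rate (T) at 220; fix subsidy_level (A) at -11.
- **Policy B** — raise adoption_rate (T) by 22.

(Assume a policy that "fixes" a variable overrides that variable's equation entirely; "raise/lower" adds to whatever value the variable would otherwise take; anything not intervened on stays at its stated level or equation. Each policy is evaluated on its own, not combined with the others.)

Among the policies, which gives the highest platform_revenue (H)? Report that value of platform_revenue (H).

Policy A (T := 220, A := -11):
  T = 220
  H = 173 − 5·220 = -927
Policy B (T + 22):
  T = 153 + 22 = 175
  H = 173 − 5·175 = -702
Comparing — Policy A: H=-927, Policy B: H=-702. Highest is -702 (Policy B).

-702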